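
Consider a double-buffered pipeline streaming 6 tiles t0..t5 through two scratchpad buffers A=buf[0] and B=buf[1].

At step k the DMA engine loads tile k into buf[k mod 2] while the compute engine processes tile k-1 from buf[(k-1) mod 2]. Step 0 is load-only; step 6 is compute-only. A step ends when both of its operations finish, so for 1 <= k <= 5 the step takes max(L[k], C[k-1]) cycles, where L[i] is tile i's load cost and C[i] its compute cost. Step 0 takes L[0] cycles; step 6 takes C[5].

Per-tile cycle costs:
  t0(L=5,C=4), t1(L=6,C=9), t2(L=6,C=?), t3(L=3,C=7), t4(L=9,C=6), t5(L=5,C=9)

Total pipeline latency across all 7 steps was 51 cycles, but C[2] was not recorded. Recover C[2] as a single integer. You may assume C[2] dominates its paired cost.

C[2] = 7

step 0 | dur = L[0]=5 = 5
step 1 | dur = max(L[1]=6, C[0]=4) = 6
step 2 | dur = max(L[2]=6, C[1]=9) = 9
step 3 | dur = max(L[3]=3, C[2]=?) = C[2]  (unknown; binding)
step 4 | dur = max(L[4]=9, C[3]=7) = 9
step 5 | dur = max(L[5]=5, C[4]=6) = 6
step 6 | dur = C[5]=9 = 9
sum of known step durations = 44
dur[3] = total - known = 51 - 44 = 7
C[2] is the binding max in step 3, so C[2] = dur[3] = 7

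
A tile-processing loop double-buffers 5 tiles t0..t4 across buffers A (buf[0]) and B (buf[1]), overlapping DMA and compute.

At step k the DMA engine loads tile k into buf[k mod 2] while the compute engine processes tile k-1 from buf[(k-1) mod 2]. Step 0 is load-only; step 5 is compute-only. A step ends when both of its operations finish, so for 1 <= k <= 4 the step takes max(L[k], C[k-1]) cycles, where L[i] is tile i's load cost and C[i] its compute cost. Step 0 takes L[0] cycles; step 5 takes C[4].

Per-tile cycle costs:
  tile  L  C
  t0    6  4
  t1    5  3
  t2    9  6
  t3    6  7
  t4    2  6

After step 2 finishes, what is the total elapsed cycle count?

end_cycle[2] = 20

step 0: L[0]=6 → dur=6, Σ=6 | A=load:t0 B=idle [load-only]
step 1: L[1]=5 C[0]=4 → dur=5, Σ=11 | A=compute:t0 B=load:t1 [load-bound]
step 2: L[2]=9 C[1]=3 → dur=9, Σ=20 | A=load:t2 B=compute:t1 [load-bound]
step 3: L[3]=6 C[2]=6 → dur=6, Σ=26 | A=compute:t2 B=load:t3 [tied]
step 4: L[4]=2 C[3]=7 → dur=7, Σ=33 | A=load:t4 B=compute:t3 [compute-bound]
step 5: C[4]=6 → dur=6, Σ=39 | A=compute:t4 B=idle [compute-only]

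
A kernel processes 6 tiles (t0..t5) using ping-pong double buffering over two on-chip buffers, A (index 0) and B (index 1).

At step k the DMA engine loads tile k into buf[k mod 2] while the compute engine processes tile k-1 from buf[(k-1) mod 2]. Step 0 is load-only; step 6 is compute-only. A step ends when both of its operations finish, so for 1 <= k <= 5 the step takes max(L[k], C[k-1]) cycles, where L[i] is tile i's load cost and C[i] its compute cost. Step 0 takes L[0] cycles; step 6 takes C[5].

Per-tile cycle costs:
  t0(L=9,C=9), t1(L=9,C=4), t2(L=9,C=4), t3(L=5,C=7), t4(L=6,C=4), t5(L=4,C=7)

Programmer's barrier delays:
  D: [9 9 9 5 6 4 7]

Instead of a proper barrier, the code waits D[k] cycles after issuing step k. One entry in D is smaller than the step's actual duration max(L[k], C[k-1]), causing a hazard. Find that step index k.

[0] required=L[0]=9=9 vs D=9 ok
[1] required=max(L[1]=9,C[0]=9)=9 vs D=9 ok
[2] required=max(L[2]=9,C[1]=4)=9 vs D=9 ok
[3] required=max(L[3]=5,C[2]=4)=5 vs D=5 ok
[4] required=max(L[4]=6,C[3]=7)=7 vs D=6 SHORT
[5] required=max(L[5]=4,C[4]=4)=4 vs D=4 ok
[6] required=C[5]=7=7 vs D=7 ok

hazard at step 4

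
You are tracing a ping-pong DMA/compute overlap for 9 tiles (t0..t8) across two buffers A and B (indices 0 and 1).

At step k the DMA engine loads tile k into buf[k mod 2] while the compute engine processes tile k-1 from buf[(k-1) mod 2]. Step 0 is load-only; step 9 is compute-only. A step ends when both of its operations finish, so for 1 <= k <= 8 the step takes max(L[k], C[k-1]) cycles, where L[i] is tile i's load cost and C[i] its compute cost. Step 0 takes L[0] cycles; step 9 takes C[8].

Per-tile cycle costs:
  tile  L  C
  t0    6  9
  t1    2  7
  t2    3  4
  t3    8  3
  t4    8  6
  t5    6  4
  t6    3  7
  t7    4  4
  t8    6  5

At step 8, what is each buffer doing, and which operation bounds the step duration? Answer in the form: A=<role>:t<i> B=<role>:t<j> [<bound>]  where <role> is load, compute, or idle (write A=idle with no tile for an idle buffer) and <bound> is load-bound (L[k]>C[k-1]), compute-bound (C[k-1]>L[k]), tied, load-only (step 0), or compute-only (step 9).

step 8: A=load:t8 B=compute:t7 [load-bound]

  0. 6=6c; end=6; A:t0 B:-
  1. max(2,9)=9c; end=15; A:t0 B:t1
  2. max(3,7)=7c; end=22; A:t2 B:t1
  3. max(8,4)=8c; end=30; A:t2 B:t3
  4. max(8,3)=8c; end=38; A:t4 B:t3
  5. max(6,6)=6c; end=44; A:t4 B:t5
  6. max(3,4)=4c; end=48; A:t6 B:t5
  7. max(4,7)=7c; end=55; A:t6 B:t7
  8. max(6,4)=6c; end=61; A:t8 B:t7
  9. 5=5c; end=66; A:t8 B:t7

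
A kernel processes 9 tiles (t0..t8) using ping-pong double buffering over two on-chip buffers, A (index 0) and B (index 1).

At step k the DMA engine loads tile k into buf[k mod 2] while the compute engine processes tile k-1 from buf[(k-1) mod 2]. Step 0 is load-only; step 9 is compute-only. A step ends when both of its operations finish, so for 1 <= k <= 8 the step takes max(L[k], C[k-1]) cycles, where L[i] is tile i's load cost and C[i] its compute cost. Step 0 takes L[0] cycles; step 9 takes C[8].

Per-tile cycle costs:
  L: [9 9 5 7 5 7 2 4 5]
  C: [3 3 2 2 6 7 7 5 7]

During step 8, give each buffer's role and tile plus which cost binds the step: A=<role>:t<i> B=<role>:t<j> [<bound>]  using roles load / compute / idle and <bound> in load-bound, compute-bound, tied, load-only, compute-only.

k=0 load=t0/9c comp=- wait=9 total=9
k=1 load=t1/9c comp=t0/3c wait=9 total=18
k=2 load=t2/5c comp=t1/3c wait=5 total=23
k=3 load=t3/7c comp=t2/2c wait=7 total=30
k=4 load=t4/5c comp=t3/2c wait=5 total=35
k=5 load=t5/7c comp=t4/6c wait=7 total=42
k=6 load=t6/2c comp=t5/7c wait=7 total=49
k=7 load=t7/4c comp=t6/7c wait=7 total=56
k=8 load=t8/5c comp=t7/5c wait=5 total=61
k=9 load=- comp=t8/7c wait=7 total=68

step 8: A=load:t8 B=compute:t7 [tied]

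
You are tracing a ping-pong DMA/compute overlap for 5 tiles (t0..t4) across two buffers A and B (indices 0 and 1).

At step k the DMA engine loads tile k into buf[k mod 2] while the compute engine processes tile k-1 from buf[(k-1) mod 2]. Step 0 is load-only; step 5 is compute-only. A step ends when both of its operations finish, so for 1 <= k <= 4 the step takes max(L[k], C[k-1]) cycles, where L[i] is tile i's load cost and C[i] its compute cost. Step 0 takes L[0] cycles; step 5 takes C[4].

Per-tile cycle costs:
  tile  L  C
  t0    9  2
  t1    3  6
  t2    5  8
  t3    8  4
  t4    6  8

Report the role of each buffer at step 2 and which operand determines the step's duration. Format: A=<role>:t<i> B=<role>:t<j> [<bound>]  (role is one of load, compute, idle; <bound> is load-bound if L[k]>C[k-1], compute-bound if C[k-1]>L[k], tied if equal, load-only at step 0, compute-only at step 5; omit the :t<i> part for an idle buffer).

step 2: A=load:t2 B=compute:t1 [compute-bound]

  0. 9=9c; end=9; A:t0 B:-
  1. max(3,2)=3c; end=12; A:t0 B:t1
  2. max(5,6)=6c; end=18; A:t2 B:t1
  3. max(8,8)=8c; end=26; A:t2 B:t3
  4. max(6,4)=6c; end=32; A:t4 B:t3
  5. 8=8c; end=40; A:t4 B:t3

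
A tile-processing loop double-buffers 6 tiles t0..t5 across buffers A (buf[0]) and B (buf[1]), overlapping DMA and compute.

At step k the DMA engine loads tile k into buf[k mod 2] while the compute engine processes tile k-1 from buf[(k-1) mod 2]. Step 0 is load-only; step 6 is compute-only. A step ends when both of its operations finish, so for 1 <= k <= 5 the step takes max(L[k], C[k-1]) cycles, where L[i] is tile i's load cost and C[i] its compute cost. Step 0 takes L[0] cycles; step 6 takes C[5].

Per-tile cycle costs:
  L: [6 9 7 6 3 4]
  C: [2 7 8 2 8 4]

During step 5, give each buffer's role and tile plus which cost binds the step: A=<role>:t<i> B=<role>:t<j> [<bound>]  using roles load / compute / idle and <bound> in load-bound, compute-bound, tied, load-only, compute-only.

step 5: A=compute:t4 B=load:t5 [compute-bound]

[0] DMA t0→A (6c) ∥ CU idle ⇒ 6c, clock 6
[1] DMA t1→B (9c) ∥ CU A:t0 (2c) ⇒ 9c, clock 15
[2] DMA t2→A (7c) ∥ CU B:t1 (7c) ⇒ 7c, clock 22
[3] DMA t3→B (6c) ∥ CU A:t2 (8c) ⇒ 8c, clock 30
[4] DMA t4→A (3c) ∥ CU B:t3 (2c) ⇒ 3c, clock 33
[5] DMA t5→B (4c) ∥ CU A:t4 (8c) ⇒ 8c, clock 41
[6] DMA idle ∥ CU B:t5 (4c) ⇒ 4c, clock 45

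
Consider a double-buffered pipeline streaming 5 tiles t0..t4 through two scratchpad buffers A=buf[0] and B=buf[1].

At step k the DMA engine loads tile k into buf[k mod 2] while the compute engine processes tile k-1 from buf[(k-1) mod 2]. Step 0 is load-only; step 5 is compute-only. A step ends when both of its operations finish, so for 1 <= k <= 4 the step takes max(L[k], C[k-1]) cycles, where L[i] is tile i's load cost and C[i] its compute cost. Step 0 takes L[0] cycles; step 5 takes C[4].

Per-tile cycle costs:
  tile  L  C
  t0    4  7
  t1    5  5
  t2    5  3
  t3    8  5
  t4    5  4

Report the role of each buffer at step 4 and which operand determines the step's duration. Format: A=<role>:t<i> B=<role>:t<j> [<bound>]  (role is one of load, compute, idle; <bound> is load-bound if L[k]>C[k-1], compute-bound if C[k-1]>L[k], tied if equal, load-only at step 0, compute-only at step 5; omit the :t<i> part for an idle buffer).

step 4: A=load:t4 B=compute:t3 [tied]

[0] DMA t0→A (4c) ∥ CU idle ⇒ 4c, clock 4
[1] DMA t1→B (5c) ∥ CU A:t0 (7c) ⇒ 7c, clock 11
[2] DMA t2→A (5c) ∥ CU B:t1 (5c) ⇒ 5c, clock 16
[3] DMA t3→B (8c) ∥ CU A:t2 (3c) ⇒ 8c, clock 24
[4] DMA t4→A (5c) ∥ CU B:t3 (5c) ⇒ 5c, clock 29
[5] DMA idle ∥ CU A:t4 (4c) ⇒ 4c, clock 33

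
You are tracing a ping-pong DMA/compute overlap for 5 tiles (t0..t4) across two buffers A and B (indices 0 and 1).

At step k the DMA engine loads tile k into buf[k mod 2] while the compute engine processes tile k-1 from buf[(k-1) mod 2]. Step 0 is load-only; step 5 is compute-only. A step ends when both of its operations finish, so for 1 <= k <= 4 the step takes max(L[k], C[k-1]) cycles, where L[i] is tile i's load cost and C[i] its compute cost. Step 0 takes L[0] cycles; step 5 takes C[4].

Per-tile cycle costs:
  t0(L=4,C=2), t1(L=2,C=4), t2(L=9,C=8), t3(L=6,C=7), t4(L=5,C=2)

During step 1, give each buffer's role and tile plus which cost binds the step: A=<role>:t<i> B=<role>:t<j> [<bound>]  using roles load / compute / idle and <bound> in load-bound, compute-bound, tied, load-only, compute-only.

  0. 4=4c; end=4; A:t0 B:-
  1. max(2,2)=2c; end=6; A:t0 B:t1
  2. max(9,4)=9c; end=15; A:t2 B:t1
  3. max(6,8)=8c; end=23; A:t2 B:t3
  4. max(5,7)=7c; end=30; A:t4 B:t3
  5. 2=2c; end=32; A:t4 B:t3

step 1: A=compute:t0 B=load:t1 [tied]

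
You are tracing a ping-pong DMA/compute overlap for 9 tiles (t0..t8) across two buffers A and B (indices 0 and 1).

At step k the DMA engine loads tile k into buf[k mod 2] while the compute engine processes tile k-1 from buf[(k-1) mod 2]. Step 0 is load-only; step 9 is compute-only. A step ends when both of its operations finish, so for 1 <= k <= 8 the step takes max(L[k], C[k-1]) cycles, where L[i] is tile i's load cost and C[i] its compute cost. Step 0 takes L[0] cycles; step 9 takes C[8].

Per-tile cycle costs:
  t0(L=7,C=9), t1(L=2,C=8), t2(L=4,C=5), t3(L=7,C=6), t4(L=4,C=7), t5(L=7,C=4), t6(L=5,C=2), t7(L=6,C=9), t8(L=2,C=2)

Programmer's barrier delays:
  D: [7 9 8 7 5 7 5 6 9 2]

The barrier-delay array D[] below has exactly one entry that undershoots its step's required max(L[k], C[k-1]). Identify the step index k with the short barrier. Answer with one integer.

hazard at step 4

[0] required=L[0]=7=7 vs D=7 ok
[1] required=max(L[1]=2,C[0]=9)=9 vs D=9 ok
[2] required=max(L[2]=4,C[1]=8)=8 vs D=8 ok
[3] required=max(L[3]=7,C[2]=5)=7 vs D=7 ok
[4] required=max(L[4]=4,C[3]=6)=6 vs D=5 SHORT
[5] required=max(L[5]=7,C[4]=7)=7 vs D=7 ok
[6] required=max(L[6]=5,C[5]=4)=5 vs D=5 ok
[7] required=max(L[7]=6,C[6]=2)=6 vs D=6 ok
[8] required=max(L[8]=2,C[7]=9)=9 vs D=9 ok
[9] required=C[8]=2=2 vs D=2 ok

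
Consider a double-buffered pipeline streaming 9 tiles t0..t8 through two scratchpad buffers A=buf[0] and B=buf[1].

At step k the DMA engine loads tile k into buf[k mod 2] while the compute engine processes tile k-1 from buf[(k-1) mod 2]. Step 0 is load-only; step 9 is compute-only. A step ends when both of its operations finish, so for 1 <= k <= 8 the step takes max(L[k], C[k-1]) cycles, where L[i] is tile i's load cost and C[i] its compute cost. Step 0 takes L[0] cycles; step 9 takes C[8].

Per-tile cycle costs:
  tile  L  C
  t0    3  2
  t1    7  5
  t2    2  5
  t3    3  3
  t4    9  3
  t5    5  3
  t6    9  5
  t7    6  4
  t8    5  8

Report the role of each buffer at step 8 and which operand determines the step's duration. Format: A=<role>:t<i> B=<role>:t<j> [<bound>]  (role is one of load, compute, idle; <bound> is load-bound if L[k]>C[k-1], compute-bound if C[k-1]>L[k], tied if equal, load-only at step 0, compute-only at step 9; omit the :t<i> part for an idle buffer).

[0] DMA t0→A (3c) ∥ CU idle ⇒ 3c, clock 3
[1] DMA t1→B (7c) ∥ CU A:t0 (2c) ⇒ 7c, clock 10
[2] DMA t2→A (2c) ∥ CU B:t1 (5c) ⇒ 5c, clock 15
[3] DMA t3→B (3c) ∥ CU A:t2 (5c) ⇒ 5c, clock 20
[4] DMA t4→A (9c) ∥ CU B:t3 (3c) ⇒ 9c, clock 29
[5] DMA t5→B (5c) ∥ CU A:t4 (3c) ⇒ 5c, clock 34
[6] DMA t6→A (9c) ∥ CU B:t5 (3c) ⇒ 9c, clock 43
[7] DMA t7→B (6c) ∥ CU A:t6 (5c) ⇒ 6c, clock 49
[8] DMA t8→A (5c) ∥ CU B:t7 (4c) ⇒ 5c, clock 54
[9] DMA idle ∥ CU A:t8 (8c) ⇒ 8c, clock 62

step 8: A=load:t8 B=compute:t7 [load-bound]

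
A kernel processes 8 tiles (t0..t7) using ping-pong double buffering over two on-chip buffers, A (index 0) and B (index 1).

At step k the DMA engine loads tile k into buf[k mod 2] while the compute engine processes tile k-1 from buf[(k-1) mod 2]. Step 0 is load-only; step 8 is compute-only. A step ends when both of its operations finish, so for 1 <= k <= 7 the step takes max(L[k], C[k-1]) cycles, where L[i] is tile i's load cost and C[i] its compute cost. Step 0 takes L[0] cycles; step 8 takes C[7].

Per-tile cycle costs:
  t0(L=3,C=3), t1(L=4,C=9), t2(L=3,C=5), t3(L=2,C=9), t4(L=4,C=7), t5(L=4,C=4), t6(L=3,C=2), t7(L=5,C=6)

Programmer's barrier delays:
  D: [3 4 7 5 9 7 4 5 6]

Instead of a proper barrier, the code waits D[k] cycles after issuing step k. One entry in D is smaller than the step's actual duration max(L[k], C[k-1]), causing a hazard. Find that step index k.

[0] required=L[0]=3=3 vs D=3 ok
[1] required=max(L[1]=4,C[0]=3)=4 vs D=4 ok
[2] required=max(L[2]=3,C[1]=9)=9 vs D=7 SHORT
[3] required=max(L[3]=2,C[2]=5)=5 vs D=5 ok
[4] required=max(L[4]=4,C[3]=9)=9 vs D=9 ok
[5] required=max(L[5]=4,C[4]=7)=7 vs D=7 ok
[6] required=max(L[6]=3,C[5]=4)=4 vs D=4 ok
[7] required=max(L[7]=5,C[6]=2)=5 vs D=5 ok
[8] required=C[7]=6=6 vs D=6 ok

hazard at step 2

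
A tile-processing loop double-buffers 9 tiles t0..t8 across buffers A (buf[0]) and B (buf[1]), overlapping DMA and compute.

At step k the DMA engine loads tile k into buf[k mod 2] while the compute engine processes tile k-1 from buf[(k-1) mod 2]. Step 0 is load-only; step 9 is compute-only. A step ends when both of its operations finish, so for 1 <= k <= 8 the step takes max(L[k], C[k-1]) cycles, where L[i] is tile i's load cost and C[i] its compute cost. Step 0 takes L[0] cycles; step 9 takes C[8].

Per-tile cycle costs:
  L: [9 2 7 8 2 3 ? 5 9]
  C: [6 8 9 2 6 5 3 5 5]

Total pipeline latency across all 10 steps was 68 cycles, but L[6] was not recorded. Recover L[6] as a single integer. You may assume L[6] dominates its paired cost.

L[6] = 9

step 0 → dur = L[0]=9 = 9
step 1 → dur = max(L[1]=2, C[0]=6) = 6
step 2 → dur = max(L[2]=7, C[1]=8) = 8
step 3 → dur = max(L[3]=8, C[2]=9) = 9
step 4 → dur = max(L[4]=2, C[3]=2) = 2
step 5 → dur = max(L[5]=3, C[4]=6) = 6
step 6 → dur = max(L[6]=?, C[5]=5) = L[6]  (unknown; binding)
step 7 → dur = max(L[7]=5, C[6]=3) = 5
step 8 → dur = max(L[8]=9, C[7]=5) = 9
step 9 → dur = C[8]=5 = 5
sum of known step durations = 59
dur[6] = total - known = 68 - 59 = 9
L[6] is the binding max in step 6, so L[6] = dur[6] = 9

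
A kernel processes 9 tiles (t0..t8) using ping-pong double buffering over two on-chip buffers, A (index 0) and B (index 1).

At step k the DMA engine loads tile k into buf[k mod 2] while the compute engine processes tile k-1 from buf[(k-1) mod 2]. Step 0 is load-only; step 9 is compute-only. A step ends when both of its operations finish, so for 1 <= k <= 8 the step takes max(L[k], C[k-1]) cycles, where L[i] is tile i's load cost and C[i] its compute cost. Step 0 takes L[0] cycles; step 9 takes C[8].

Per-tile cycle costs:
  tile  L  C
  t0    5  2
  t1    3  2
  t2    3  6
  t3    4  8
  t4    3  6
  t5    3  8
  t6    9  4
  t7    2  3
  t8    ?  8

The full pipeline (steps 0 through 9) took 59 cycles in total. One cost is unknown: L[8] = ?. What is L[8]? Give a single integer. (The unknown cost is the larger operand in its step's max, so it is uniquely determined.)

L[8] = 7

step 0: dur = L[0]=5 = 5
step 1: dur = max(L[1]=3, C[0]=2) = 3
step 2: dur = max(L[2]=3, C[1]=2) = 3
step 3: dur = max(L[3]=4, C[2]=6) = 6
step 4: dur = max(L[4]=3, C[3]=8) = 8
step 5: dur = max(L[5]=3, C[4]=6) = 6
step 6: dur = max(L[6]=9, C[5]=8) = 9
step 7: dur = max(L[7]=2, C[6]=4) = 4
step 8: dur = max(L[8]=?, C[7]=3) = L[8]  (unknown; binding)
step 9: dur = C[8]=8 = 8
sum of known step durations = 52
dur[8] = total - known = 59 - 52 = 7
L[8] is the binding max in step 8, so L[8] = dur[8] = 7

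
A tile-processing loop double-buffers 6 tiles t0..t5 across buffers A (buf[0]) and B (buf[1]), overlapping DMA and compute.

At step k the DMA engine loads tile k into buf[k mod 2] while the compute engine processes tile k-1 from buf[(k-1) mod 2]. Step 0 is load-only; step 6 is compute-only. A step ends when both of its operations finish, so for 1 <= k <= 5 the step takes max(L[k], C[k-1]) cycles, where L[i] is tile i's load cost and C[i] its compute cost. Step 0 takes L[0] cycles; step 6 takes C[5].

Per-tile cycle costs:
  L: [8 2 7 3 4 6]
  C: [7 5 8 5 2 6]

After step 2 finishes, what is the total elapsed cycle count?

step 0: L[0]=8 → dur=8, Σ=8 | A=load:t0 B=idle [load-only]
step 1: L[1]=2 C[0]=7 → dur=7, Σ=15 | A=compute:t0 B=load:t1 [compute-bound]
step 2: L[2]=7 C[1]=5 → dur=7, Σ=22 | A=load:t2 B=compute:t1 [load-bound]
step 3: L[3]=3 C[2]=8 → dur=8, Σ=30 | A=compute:t2 B=load:t3 [compute-bound]
step 4: L[4]=4 C[3]=5 → dur=5, Σ=35 | A=load:t4 B=compute:t3 [compute-bound]
step 5: L[5]=6 C[4]=2 → dur=6, Σ=41 | A=compute:t4 B=load:t5 [load-bound]
step 6: C[5]=6 → dur=6, Σ=47 | A=idle B=compute:t5 [compute-only]

end_cycle[2] = 22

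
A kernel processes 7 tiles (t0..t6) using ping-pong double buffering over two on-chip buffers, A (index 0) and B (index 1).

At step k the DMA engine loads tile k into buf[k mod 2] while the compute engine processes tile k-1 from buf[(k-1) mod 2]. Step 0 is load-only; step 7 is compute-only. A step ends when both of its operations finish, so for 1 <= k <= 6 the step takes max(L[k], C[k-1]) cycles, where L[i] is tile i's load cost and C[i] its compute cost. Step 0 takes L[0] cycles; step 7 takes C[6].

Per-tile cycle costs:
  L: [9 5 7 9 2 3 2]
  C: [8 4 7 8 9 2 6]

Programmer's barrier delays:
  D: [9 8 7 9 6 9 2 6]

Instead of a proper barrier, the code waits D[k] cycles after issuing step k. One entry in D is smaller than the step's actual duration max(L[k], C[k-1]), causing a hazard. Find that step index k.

hazard at step 4

step 0: need L[0]=9 = 9; D[0]=9 ok
step 1: need max(L[1]=5,C[0]=8) = 8; D[1]=8 ok
step 2: need max(L[2]=7,C[1]=4) = 7; D[2]=7 ok
step 3: need max(L[3]=9,C[2]=7) = 9; D[3]=9 ok
step 4: need max(L[4]=2,C[3]=8) = 8; D[4]=6 SHORT
step 5: need max(L[5]=3,C[4]=9) = 9; D[5]=9 ok
step 6: need max(L[6]=2,C[5]=2) = 2; D[6]=2 ok
step 7: need C[6]=6 = 6; D[7]=6 ok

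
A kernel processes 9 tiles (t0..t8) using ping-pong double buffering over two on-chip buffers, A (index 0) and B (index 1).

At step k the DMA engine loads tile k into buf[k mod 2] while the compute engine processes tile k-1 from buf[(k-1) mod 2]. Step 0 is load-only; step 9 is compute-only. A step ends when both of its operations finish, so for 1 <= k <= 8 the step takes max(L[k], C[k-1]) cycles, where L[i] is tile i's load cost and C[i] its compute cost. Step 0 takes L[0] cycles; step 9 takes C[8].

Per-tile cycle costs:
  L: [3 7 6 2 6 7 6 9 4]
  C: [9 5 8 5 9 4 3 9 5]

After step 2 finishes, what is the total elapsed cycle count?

  0. 3=3c; end=3; A:t0 B:-
  1. max(7,9)=9c; end=12; A:t0 B:t1
  2. max(6,5)=6c; end=18; A:t2 B:t1
  3. max(2,8)=8c; end=26; A:t2 B:t3
  4. max(6,5)=6c; end=32; A:t4 B:t3
  5. max(7,9)=9c; end=41; A:t4 B:t5
  6. max(6,4)=6c; end=47; A:t6 B:t5
  7. max(9,3)=9c; end=56; A:t6 B:t7
  8. max(4,9)=9c; end=65; A:t8 B:t7
  9. 5=5c; end=70; A:t8 B:t7

end_cycle[2] = 18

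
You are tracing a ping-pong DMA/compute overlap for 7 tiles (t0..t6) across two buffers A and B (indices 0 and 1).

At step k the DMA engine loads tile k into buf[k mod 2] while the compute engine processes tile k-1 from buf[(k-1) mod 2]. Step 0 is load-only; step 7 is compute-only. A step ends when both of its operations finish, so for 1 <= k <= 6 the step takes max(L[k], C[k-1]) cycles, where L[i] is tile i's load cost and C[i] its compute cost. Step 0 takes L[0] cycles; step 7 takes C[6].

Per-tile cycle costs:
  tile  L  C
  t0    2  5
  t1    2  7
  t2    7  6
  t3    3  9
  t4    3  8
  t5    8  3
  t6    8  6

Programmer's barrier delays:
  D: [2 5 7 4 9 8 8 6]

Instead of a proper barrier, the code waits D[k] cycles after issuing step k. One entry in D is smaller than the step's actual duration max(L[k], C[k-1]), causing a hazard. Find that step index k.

step 0: need L[0]=2 = 2; D[0]=2 ok
step 1: need max(L[1]=2,C[0]=5) = 5; D[1]=5 ok
step 2: need max(L[2]=7,C[1]=7) = 7; D[2]=7 ok
step 3: need max(L[3]=3,C[2]=6) = 6; D[3]=4 SHORT
step 4: need max(L[4]=3,C[3]=9) = 9; D[4]=9 ok
step 5: need max(L[5]=8,C[4]=8) = 8; D[5]=8 ok
step 6: need max(L[6]=8,C[5]=3) = 8; D[6]=8 ok
step 7: need C[6]=6 = 6; D[7]=6 ok

hazard at step 3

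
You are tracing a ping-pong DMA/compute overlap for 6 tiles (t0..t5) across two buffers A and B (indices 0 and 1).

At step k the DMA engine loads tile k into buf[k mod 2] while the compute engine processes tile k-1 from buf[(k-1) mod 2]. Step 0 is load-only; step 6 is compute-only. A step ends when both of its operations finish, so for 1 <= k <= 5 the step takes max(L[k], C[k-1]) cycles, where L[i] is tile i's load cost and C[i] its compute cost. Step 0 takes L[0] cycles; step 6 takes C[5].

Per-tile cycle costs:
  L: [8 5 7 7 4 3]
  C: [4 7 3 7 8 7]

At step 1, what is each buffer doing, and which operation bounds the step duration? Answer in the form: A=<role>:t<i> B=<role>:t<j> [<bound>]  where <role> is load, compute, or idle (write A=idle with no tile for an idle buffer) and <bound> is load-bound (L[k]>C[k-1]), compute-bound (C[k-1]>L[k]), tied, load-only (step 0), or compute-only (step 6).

[0] DMA t0→A (8c) ∥ CU idle ⇒ 8c, clock 8
[1] DMA t1→B (5c) ∥ CU A:t0 (4c) ⇒ 5c, clock 13
[2] DMA t2→A (7c) ∥ CU B:t1 (7c) ⇒ 7c, clock 20
[3] DMA t3→B (7c) ∥ CU A:t2 (3c) ⇒ 7c, clock 27
[4] DMA t4→A (4c) ∥ CU B:t3 (7c) ⇒ 7c, clock 34
[5] DMA t5→B (3c) ∥ CU A:t4 (8c) ⇒ 8c, clock 42
[6] DMA idle ∥ CU B:t5 (7c) ⇒ 7c, clock 49

step 1: A=compute:t0 B=load:t1 [load-bound]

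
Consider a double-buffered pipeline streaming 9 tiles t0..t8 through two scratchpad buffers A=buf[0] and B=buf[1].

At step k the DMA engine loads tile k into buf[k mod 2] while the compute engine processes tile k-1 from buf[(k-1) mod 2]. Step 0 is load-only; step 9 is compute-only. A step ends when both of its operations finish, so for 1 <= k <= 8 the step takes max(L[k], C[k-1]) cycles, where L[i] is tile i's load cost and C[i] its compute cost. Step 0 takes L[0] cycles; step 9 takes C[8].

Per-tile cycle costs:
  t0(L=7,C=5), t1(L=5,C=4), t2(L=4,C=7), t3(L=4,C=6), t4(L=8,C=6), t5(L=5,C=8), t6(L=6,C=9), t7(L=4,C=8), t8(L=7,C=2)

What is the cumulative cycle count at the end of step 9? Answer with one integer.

end_cycle[9] = 64

step 0: L[0]=7 → dur=7, Σ=7 | A=load:t0 B=idle [load-only]
step 1: L[1]=5 C[0]=5 → dur=5, Σ=12 | A=compute:t0 B=load:t1 [tied]
step 2: L[2]=4 C[1]=4 → dur=4, Σ=16 | A=load:t2 B=compute:t1 [tied]
step 3: L[3]=4 C[2]=7 → dur=7, Σ=23 | A=compute:t2 B=load:t3 [compute-bound]
step 4: L[4]=8 C[3]=6 → dur=8, Σ=31 | A=load:t4 B=compute:t3 [load-bound]
step 5: L[5]=5 C[4]=6 → dur=6, Σ=37 | A=compute:t4 B=load:t5 [compute-bound]
step 6: L[6]=6 C[5]=8 → dur=8, Σ=45 | A=load:t6 B=compute:t5 [compute-bound]
step 7: L[7]=4 C[6]=9 → dur=9, Σ=54 | A=compute:t6 B=load:t7 [compute-bound]
step 8: L[8]=7 C[7]=8 → dur=8, Σ=62 | A=load:t8 B=compute:t7 [compute-bound]
step 9: C[8]=2 → dur=2, Σ=64 | A=compute:t8 B=idle [compute-only]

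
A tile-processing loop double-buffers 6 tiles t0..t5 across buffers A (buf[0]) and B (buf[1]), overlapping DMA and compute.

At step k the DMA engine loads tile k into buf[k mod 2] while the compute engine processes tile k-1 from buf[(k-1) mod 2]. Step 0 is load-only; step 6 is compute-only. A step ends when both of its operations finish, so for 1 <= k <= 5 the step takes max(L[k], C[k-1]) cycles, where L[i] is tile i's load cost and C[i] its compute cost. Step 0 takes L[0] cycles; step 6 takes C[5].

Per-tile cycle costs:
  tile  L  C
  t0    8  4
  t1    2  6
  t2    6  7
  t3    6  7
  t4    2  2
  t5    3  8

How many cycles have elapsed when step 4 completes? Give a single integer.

end_cycle[4] = 32

  0. 8=8c; end=8; A:t0 B:-
  1. max(2,4)=4c; end=12; A:t0 B:t1
  2. max(6,6)=6c; end=18; A:t2 B:t1
  3. max(6,7)=7c; end=25; A:t2 B:t3
  4. max(2,7)=7c; end=32; A:t4 B:t3
  5. max(3,2)=3c; end=35; A:t4 B:t5
  6. 8=8c; end=43; A:t4 B:t5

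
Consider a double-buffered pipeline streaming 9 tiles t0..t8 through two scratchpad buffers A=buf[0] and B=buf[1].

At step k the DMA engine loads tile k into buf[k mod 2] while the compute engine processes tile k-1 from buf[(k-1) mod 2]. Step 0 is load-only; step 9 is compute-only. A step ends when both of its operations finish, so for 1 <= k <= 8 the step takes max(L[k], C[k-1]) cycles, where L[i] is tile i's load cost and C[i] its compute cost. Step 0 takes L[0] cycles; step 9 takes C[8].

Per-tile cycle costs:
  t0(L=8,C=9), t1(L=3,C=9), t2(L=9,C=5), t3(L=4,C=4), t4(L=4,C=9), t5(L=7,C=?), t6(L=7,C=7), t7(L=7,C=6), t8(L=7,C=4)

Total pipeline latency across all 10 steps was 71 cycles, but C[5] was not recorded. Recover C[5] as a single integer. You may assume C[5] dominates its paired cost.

step 0 | dur = L[0]=8 = 8
step 1 | dur = max(L[1]=3, C[0]=9) = 9
step 2 | dur = max(L[2]=9, C[1]=9) = 9
step 3 | dur = max(L[3]=4, C[2]=5) = 5
step 4 | dur = max(L[4]=4, C[3]=4) = 4
step 5 | dur = max(L[5]=7, C[4]=9) = 9
step 6 | dur = max(L[6]=7, C[5]=?) = C[5]  (unknown; binding)
step 7 | dur = max(L[7]=7, C[6]=7) = 7
step 8 | dur = max(L[8]=7, C[7]=6) = 7
step 9 | dur = C[8]=4 = 4
sum of known step durations = 62
dur[6] = total - known = 71 - 62 = 9
C[5] is the binding max in step 6, so C[5] = dur[6] = 9

C[5] = 9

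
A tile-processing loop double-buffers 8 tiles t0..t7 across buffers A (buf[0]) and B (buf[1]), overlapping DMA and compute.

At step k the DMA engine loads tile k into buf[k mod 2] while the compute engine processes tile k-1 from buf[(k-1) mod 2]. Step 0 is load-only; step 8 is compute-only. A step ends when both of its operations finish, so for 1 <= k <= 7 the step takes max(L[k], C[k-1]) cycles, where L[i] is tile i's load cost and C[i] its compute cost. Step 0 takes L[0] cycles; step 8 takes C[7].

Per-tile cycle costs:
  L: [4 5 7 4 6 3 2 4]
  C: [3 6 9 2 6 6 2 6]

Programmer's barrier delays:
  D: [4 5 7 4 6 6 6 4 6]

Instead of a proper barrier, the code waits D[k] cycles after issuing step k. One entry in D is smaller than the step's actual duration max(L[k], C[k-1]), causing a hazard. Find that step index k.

hazard at step 3

k=0 barrier L[0]=4→4c, D[0]=4 ok
k=1 barrier max(L[1]=5,C[0]=3)→5c, D[1]=5 ok
k=2 barrier max(L[2]=7,C[1]=6)→7c, D[2]=7 ok
k=3 barrier max(L[3]=4,C[2]=9)→9c, D[3]=4 SHORT
k=4 barrier max(L[4]=6,C[3]=2)→6c, D[4]=6 ok
k=5 barrier max(L[5]=3,C[4]=6)→6c, D[5]=6 ok
k=6 barrier max(L[6]=2,C[5]=6)→6c, D[6]=6 ok
k=7 barrier max(L[7]=4,C[6]=2)→4c, D[7]=4 ok
k=8 barrier C[7]=6→6c, D[8]=6 ok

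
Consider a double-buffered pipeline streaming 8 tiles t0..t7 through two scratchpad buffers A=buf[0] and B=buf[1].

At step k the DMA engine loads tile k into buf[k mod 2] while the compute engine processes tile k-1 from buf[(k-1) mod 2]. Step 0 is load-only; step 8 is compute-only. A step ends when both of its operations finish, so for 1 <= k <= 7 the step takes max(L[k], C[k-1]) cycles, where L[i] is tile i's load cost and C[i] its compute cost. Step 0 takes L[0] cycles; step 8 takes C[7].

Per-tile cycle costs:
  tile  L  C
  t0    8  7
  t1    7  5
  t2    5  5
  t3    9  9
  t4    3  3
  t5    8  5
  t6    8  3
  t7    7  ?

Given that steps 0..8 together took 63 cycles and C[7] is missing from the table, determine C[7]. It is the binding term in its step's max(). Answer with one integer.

step 0 = dur = L[0]=8 = 8
step 1 = dur = max(L[1]=7, C[0]=7) = 7
step 2 = dur = max(L[2]=5, C[1]=5) = 5
step 3 = dur = max(L[3]=9, C[2]=5) = 9
step 4 = dur = max(L[4]=3, C[3]=9) = 9
step 5 = dur = max(L[5]=8, C[4]=3) = 8
step 6 = dur = max(L[6]=8, C[5]=5) = 8
step 7 = dur = max(L[7]=7, C[6]=3) = 7
step 8 = dur = C[7]=? = C[7]  (unknown; binding)
sum of known step durations = 61
dur[8] = total - known = 63 - 61 = 2
C[7] is the binding max in step 8, so C[7] = dur[8] = 2

C[7] = 2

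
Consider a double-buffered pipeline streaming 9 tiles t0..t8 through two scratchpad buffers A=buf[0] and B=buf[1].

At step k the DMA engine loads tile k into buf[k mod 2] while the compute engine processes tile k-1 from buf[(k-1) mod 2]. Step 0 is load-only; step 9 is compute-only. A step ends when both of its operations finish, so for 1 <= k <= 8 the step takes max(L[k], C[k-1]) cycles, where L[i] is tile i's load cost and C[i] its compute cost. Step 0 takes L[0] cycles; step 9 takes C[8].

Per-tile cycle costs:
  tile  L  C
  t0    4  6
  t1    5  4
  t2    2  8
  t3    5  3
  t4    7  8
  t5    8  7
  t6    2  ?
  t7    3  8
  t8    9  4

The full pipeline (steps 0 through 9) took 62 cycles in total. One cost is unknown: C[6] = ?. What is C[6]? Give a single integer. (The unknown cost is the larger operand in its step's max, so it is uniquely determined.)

step 0 → dur = L[0]=4 = 4
step 1 → dur = max(L[1]=5, C[0]=6) = 6
step 2 → dur = max(L[2]=2, C[1]=4) = 4
step 3 → dur = max(L[3]=5, C[2]=8) = 8
step 4 → dur = max(L[4]=7, C[3]=3) = 7
step 5 → dur = max(L[5]=8, C[4]=8) = 8
step 6 → dur = max(L[6]=2, C[5]=7) = 7
step 7 → dur = max(L[7]=3, C[6]=?) = C[6]  (unknown; binding)
step 8 → dur = max(L[8]=9, C[7]=8) = 9
step 9 → dur = C[8]=4 = 4
sum of known step durations = 57
dur[7] = total - known = 62 - 57 = 5
C[6] is the binding max in step 7, so C[6] = dur[7] = 5

C[6] = 5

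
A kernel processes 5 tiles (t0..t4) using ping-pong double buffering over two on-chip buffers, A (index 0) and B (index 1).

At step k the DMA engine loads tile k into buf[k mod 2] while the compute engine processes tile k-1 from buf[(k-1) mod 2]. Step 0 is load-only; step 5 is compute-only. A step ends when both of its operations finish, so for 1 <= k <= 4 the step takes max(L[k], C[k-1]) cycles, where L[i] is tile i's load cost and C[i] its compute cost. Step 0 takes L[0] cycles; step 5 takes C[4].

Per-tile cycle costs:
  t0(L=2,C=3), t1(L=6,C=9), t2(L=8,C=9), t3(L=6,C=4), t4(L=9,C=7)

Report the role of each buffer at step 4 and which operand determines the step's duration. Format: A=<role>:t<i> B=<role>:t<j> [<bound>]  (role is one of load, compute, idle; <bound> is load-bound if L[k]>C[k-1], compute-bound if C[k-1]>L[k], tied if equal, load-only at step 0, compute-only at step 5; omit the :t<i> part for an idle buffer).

  0. 2=2c; end=2; A:t0 B:-
  1. max(6,3)=6c; end=8; A:t0 B:t1
  2. max(8,9)=9c; end=17; A:t2 B:t1
  3. max(6,9)=9c; end=26; A:t2 B:t3
  4. max(9,4)=9c; end=35; A:t4 B:t3
  5. 7=7c; end=42; A:t4 B:t3

step 4: A=load:t4 B=compute:t3 [load-bound]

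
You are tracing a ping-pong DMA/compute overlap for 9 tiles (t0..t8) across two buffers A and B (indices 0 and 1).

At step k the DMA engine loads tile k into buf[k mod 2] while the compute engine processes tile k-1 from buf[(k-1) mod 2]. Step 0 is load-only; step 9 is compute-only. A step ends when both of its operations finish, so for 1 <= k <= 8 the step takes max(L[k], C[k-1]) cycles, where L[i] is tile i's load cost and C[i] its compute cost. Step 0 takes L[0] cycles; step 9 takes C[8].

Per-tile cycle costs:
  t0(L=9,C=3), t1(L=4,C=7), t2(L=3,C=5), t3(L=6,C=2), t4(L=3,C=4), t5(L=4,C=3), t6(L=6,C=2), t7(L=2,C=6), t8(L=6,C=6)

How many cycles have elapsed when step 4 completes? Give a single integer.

end_cycle[4] = 29

k=0 load=t0/9c comp=- wait=9 total=9
k=1 load=t1/4c comp=t0/3c wait=4 total=13
k=2 load=t2/3c comp=t1/7c wait=7 total=20
k=3 load=t3/6c comp=t2/5c wait=6 total=26
k=4 load=t4/3c comp=t3/2c wait=3 total=29
k=5 load=t5/4c comp=t4/4c wait=4 total=33
k=6 load=t6/6c comp=t5/3c wait=6 total=39
k=7 load=t7/2c comp=t6/2c wait=2 total=41
k=8 load=t8/6c comp=t7/6c wait=6 total=47
k=9 load=- comp=t8/6c wait=6 total=53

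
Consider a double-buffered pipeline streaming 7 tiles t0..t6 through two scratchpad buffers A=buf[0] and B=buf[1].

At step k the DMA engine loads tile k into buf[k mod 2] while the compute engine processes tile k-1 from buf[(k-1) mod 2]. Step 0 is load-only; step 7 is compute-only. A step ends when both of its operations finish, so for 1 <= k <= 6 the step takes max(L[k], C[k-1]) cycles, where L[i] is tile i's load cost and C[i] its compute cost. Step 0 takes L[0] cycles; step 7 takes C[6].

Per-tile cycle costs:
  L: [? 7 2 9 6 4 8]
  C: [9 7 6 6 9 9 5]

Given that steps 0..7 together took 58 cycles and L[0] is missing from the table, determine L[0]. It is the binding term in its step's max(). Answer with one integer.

L[0] = 4

step 0: dur = L[0]=? = L[0]  (unknown; binding)
step 1: dur = max(L[1]=7, C[0]=9) = 9
step 2: dur = max(L[2]=2, C[1]=7) = 7
step 3: dur = max(L[3]=9, C[2]=6) = 9
step 4: dur = max(L[4]=6, C[3]=6) = 6
step 5: dur = max(L[5]=4, C[4]=9) = 9
step 6: dur = max(L[6]=8, C[5]=9) = 9
step 7: dur = C[6]=5 = 5
sum of known step durations = 54
dur[0] = total - known = 58 - 54 = 4
L[0] is the binding max in step 0, so L[0] = dur[0] = 4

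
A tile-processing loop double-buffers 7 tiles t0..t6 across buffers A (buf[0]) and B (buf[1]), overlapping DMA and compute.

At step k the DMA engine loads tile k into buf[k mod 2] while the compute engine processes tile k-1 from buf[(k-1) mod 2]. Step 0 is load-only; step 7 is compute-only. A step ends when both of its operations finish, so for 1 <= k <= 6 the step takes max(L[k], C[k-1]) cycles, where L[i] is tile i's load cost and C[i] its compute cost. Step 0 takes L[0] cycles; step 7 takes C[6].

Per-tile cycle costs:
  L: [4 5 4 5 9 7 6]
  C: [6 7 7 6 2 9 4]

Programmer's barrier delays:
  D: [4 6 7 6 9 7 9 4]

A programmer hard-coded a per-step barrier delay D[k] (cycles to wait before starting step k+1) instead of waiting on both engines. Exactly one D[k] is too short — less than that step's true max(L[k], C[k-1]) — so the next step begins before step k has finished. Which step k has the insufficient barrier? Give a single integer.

step 0: need L[0]=4 = 4; D[0]=4 ok
step 1: need max(L[1]=5,C[0]=6) = 6; D[1]=6 ok
step 2: need max(L[2]=4,C[1]=7) = 7; D[2]=7 ok
step 3: need max(L[3]=5,C[2]=7) = 7; D[3]=6 SHORT
step 4: need max(L[4]=9,C[3]=6) = 9; D[4]=9 ok
step 5: need max(L[5]=7,C[4]=2) = 7; D[5]=7 ok
step 6: need max(L[6]=6,C[5]=9) = 9; D[6]=9 ok
step 7: need C[6]=4 = 4; D[7]=4 ok

hazard at step 3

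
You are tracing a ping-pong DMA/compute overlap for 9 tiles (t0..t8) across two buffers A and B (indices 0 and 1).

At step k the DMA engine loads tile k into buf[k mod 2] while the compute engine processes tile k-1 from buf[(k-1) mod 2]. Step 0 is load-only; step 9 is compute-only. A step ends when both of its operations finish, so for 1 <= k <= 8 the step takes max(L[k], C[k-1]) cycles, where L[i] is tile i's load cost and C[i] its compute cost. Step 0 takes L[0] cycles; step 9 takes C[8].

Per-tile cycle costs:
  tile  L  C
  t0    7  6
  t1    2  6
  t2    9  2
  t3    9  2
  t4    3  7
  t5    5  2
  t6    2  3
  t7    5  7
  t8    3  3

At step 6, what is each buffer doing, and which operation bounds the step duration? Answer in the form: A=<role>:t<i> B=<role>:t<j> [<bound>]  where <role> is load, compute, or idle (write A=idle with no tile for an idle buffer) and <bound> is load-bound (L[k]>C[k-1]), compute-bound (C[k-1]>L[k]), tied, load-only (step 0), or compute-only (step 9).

step 6: A=load:t6 B=compute:t5 [tied]

k=0 load=t0/7c comp=- wait=7 total=7
k=1 load=t1/2c comp=t0/6c wait=6 total=13
k=2 load=t2/9c comp=t1/6c wait=9 total=22
k=3 load=t3/9c comp=t2/2c wait=9 total=31
k=4 load=t4/3c comp=t3/2c wait=3 total=34
k=5 load=t5/5c comp=t4/7c wait=7 total=41
k=6 load=t6/2c comp=t5/2c wait=2 total=43
k=7 load=t7/5c comp=t6/3c wait=5 total=48
k=8 load=t8/3c comp=t7/7c wait=7 total=55
k=9 load=- comp=t8/3c wait=3 total=58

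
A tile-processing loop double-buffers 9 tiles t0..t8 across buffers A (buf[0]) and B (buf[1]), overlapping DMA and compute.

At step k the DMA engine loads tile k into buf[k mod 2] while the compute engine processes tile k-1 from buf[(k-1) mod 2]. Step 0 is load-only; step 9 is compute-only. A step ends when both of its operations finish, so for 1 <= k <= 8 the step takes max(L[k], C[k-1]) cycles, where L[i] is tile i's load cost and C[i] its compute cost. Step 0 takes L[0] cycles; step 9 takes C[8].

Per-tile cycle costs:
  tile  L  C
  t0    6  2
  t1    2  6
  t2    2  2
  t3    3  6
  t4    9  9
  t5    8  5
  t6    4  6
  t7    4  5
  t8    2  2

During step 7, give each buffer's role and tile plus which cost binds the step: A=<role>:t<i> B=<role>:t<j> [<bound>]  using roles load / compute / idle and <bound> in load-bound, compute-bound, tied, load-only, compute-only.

step 7: A=compute:t6 B=load:t7 [compute-bound]

step 0: L[0]=6 → dur=6, Σ=6 | A=load:t0 B=idle [load-only]
step 1: L[1]=2 C[0]=2 → dur=2, Σ=8 | A=compute:t0 B=load:t1 [tied]
step 2: L[2]=2 C[1]=6 → dur=6, Σ=14 | A=load:t2 B=compute:t1 [compute-bound]
step 3: L[3]=3 C[2]=2 → dur=3, Σ=17 | A=compute:t2 B=load:t3 [load-bound]
step 4: L[4]=9 C[3]=6 → dur=9, Σ=26 | A=load:t4 B=compute:t3 [load-bound]
step 5: L[5]=8 C[4]=9 → dur=9, Σ=35 | A=compute:t4 B=load:t5 [compute-bound]
step 6: L[6]=4 C[5]=5 → dur=5, Σ=40 | A=load:t6 B=compute:t5 [compute-bound]
step 7: L[7]=4 C[6]=6 → dur=6, Σ=46 | A=compute:t6 B=load:t7 [compute-bound]
step 8: L[8]=2 C[7]=5 → dur=5, Σ=51 | A=load:t8 B=compute:t7 [compute-bound]
step 9: C[8]=2 → dur=2, Σ=53 | A=compute:t8 B=idle [compute-only]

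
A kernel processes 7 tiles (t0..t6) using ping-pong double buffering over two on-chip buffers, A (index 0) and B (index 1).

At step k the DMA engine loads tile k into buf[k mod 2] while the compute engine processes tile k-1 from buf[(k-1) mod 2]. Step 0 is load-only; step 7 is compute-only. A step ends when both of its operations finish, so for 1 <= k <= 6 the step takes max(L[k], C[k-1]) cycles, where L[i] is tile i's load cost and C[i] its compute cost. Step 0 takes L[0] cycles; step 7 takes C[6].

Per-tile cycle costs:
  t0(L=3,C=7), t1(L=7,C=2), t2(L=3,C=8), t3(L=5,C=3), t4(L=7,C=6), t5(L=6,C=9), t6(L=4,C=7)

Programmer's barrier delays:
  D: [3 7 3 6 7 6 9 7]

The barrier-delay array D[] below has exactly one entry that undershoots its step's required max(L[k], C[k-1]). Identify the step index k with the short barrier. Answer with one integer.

[0] required=L[0]=3=3 vs D=3 ok
[1] required=max(L[1]=7,C[0]=7)=7 vs D=7 ok
[2] required=max(L[2]=3,C[1]=2)=3 vs D=3 ok
[3] required=max(L[3]=5,C[2]=8)=8 vs D=6 SHORT
[4] required=max(L[4]=7,C[3]=3)=7 vs D=7 ok
[5] required=max(L[5]=6,C[4]=6)=6 vs D=6 ok
[6] required=max(L[6]=4,C[5]=9)=9 vs D=9 ok
[7] required=C[6]=7=7 vs D=7 ok

hazard at step 3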